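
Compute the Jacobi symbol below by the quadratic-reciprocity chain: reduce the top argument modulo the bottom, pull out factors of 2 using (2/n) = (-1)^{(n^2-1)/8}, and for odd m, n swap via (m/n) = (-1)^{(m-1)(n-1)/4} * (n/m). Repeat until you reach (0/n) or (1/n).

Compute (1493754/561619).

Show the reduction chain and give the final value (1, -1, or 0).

1

(1493754/561619) = (370516/561619)   [reduce mod 561619]
370516 = 2^2·92629; (2/561619) = -1 since 561619 mod 8 = 3, so (370516/561619) = (-1)^2·(92629/561619); sign now +1
reciprocity: (92629/561619) = +1·(561619/92629) since 92629 mod 4 = 1, 561619 mod 4 = 3; sign now +1
(561619/92629) = (5845/92629)   [reduce mod 92629]
reciprocity: (5845/92629) = +1·(92629/5845) since 5845 mod 4 = 1, 92629 mod 4 = 1; sign now +1
(92629/5845) = (4954/5845)   [reduce mod 5845]
4954 = 2^1·2477; (2/5845) = -1 since 5845 mod 8 = 5, so (4954/5845) = (-1)^1·(2477/5845); sign now -1
reciprocity: (2477/5845) = +1·(5845/2477) since 2477 mod 4 = 1, 5845 mod 4 = 1; sign now -1
(5845/2477) = (891/2477)   [reduce mod 2477]
reciprocity: (891/2477) = +1·(2477/891) since 891 mod 4 = 3, 2477 mod 4 = 1; sign now -1
(2477/891) = (695/891)   [reduce mod 891]
reciprocity: (695/891) = -1·(891/695) since 695 mod 4 = 3, 891 mod 4 = 3; sign now +1
(891/695) = (196/695)   [reduce mod 695]
196 = 2^2·49; (2/695) = +1 since 695 mod 8 = 7, so (196/695) = (+1)^2·(49/695); sign now +1
reciprocity: (49/695) = +1·(695/49) since 49 mod 4 = 1, 695 mod 4 = 3; sign now +1
(695/49) = (9/49)   [reduce mod 49]
reciprocity: (9/49) = +1·(49/9) since 9 mod 4 = 1, 49 mod 4 = 1; sign now +1
(49/9) = (4/9)   [reduce mod 9]
4 = 2^2·1; (2/9) = +1 since 9 mod 8 = 1, so (4/9) = (+1)^2·(1/9); sign now +1
(1/9) = 1; final value = sign = +1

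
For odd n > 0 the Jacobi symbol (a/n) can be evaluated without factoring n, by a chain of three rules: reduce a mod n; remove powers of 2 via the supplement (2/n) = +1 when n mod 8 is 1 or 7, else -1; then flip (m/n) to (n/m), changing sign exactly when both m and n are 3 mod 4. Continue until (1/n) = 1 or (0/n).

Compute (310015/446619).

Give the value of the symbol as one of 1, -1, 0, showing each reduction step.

-1

flip (310015/446619) -> (446619/310015): both odd, 310015 mod 4 = 3, 446619 mod 4 = 3, so the flip contributes -1; sign now -1
(446619/310015): 446619 mod 310015 = 136604, so (446619/310015) = (136604/310015)
factor out 2^2: 136604 = 2^2·34151; with 310015 mod 8 = 7, (2/310015) = +1; sign now -1; continue with (34151/310015)
flip (34151/310015) -> (310015/34151): both odd, 34151 mod 4 = 3, 310015 mod 4 = 3, so the flip contributes -1; sign now +1
(310015/34151): 310015 mod 34151 = 2656, so (310015/34151) = (2656/34151)
factor out 2^5: 2656 = 2^5·83; with 34151 mod 8 = 7, (2/34151) = +1; sign now +1; continue with (83/34151)
flip (83/34151) -> (34151/83): both odd, 83 mod 4 = 3, 34151 mod 4 = 3, so the flip contributes -1; sign now -1
(34151/83): 34151 mod 83 = 38, so (34151/83) = (38/83)
factor out 2^1: 38 = 2^1·19; with 83 mod 8 = 3, (2/83) = -1; sign now +1; continue with (19/83)
flip (19/83) -> (83/19): both odd, 19 mod 4 = 3, 83 mod 4 = 3, so the flip contributes -1; sign now -1
(83/19): 83 mod 19 = 7, so (83/19) = (7/19)
flip (7/19) -> (19/7): both odd, 7 mod 4 = 3, 19 mod 4 = 3, so the flip contributes -1; sign now +1
(19/7): 19 mod 7 = 5, so (19/7) = (5/7)
flip (5/7) -> (7/5): both odd, 5 mod 4 = 1, 7 mod 4 = 3, so the flip contributes +1; sign now +1
(7/5): 7 mod 5 = 2, so (7/5) = (2/5)
factor out 2^1: 2 = 2^1·1; with 5 mod 8 = 5, (2/5) = -1; sign now -1; continue with (1/5)
reached (1/5) = 1, so the symbol is -1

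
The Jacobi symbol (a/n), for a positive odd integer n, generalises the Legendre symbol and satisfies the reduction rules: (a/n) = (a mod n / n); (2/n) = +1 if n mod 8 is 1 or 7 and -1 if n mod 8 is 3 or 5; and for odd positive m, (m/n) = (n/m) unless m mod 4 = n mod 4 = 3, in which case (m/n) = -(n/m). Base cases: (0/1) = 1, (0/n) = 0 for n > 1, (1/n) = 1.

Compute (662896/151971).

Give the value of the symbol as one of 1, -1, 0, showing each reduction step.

1

(662896/151971) = (55012/151971)   [reduce mod 151971]
55012 = 2^2·13753; (2/151971) = -1 since 151971 mod 8 = 3, so (55012/151971) = (-1)^2·(13753/151971); sign now +1
reciprocity: (13753/151971) = +1·(151971/13753) since 13753 mod 4 = 1, 151971 mod 4 = 3; sign now +1
(151971/13753) = (688/13753)   [reduce mod 13753]
688 = 2^4·43; (2/13753) = +1 since 13753 mod 8 = 1, so (688/13753) = (+1)^4·(43/13753); sign now +1
reciprocity: (43/13753) = +1·(13753/43) since 43 mod 4 = 3, 13753 mod 4 = 1; sign now +1
(13753/43) = (36/43)   [reduce mod 43]
36 = 2^2·9; (2/43) = -1 since 43 mod 8 = 3, so (36/43) = (-1)^2·(9/43); sign now +1
reciprocity: (9/43) = +1·(43/9) since 9 mod 4 = 1, 43 mod 4 = 3; sign now +1
(43/9) = (7/9)   [reduce mod 9]
reciprocity: (7/9) = +1·(9/7) since 7 mod 4 = 3, 9 mod 4 = 1; sign now +1
(9/7) = (2/7)   [reduce mod 7]
2 = 2^1·1; (2/7) = +1 since 7 mod 8 = 7, so (2/7) = (+1)^1·(1/7); sign now +1
(1/7) = 1; final value = sign = +1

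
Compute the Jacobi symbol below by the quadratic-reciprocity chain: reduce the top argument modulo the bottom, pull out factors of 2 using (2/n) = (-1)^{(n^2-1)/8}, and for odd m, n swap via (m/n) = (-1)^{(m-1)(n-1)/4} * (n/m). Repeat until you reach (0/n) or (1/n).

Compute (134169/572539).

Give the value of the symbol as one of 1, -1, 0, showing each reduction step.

-1

reciprocity: (134169/572539) = +1·(572539/134169) since 134169 mod 4 = 1, 572539 mod 4 = 3; sign now +1
(572539/134169) = (35863/134169)   [reduce mod 134169]
reciprocity: (35863/134169) = +1·(134169/35863) since 35863 mod 4 = 3, 134169 mod 4 = 1; sign now +1
(134169/35863) = (26580/35863)   [reduce mod 35863]
26580 = 2^2·6645; (2/35863) = +1 since 35863 mod 8 = 7, so (26580/35863) = (+1)^2·(6645/35863); sign now +1
reciprocity: (6645/35863) = +1·(35863/6645) since 6645 mod 4 = 1, 35863 mod 4 = 3; sign now +1
(35863/6645) = (2638/6645)   [reduce mod 6645]
2638 = 2^1·1319; (2/6645) = -1 since 6645 mod 8 = 5, so (2638/6645) = (-1)^1·(1319/6645); sign now -1
reciprocity: (1319/6645) = +1·(6645/1319) since 1319 mod 4 = 3, 6645 mod 4 = 1; sign now -1
(6645/1319) = (50/1319)   [reduce mod 1319]
50 = 2^1·25; (2/1319) = +1 since 1319 mod 8 = 7, so (50/1319) = (+1)^1·(25/1319); sign now -1
reciprocity: (25/1319) = +1·(1319/25) since 25 mod 4 = 1, 1319 mod 4 = 3; sign now -1
(1319/25) = (19/25)   [reduce mod 25]
reciprocity: (19/25) = +1·(25/19) since 19 mod 4 = 3, 25 mod 4 = 1; sign now -1
(25/19) = (6/19)   [reduce mod 19]
6 = 2^1·3; (2/19) = -1 since 19 mod 8 = 3, so (6/19) = (-1)^1·(3/19); sign now +1
reciprocity: (3/19) = -1·(19/3) since 3 mod 4 = 3, 19 mod 4 = 3; sign now -1
(19/3) = (1/3)   [reduce mod 3]
(1/3) = 1; final value = sign = -1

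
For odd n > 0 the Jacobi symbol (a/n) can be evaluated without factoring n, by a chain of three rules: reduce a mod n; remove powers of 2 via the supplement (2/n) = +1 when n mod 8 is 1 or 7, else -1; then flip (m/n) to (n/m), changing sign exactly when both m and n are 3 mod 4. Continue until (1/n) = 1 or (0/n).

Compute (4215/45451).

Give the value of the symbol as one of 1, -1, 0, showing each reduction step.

flip (4215/45451) -> (45451/4215): both odd, 4215 mod 4 = 3, 45451 mod 4 = 3, so the flip contributes -1; sign now -1
(45451/4215): 45451 mod 4215 = 3301, so (45451/4215) = (3301/4215)
flip (3301/4215) -> (4215/3301): both odd, 3301 mod 4 = 1, 4215 mod 4 = 3, so the flip contributes +1; sign now -1
(4215/3301): 4215 mod 3301 = 914, so (4215/3301) = (914/3301)
factor out 2^1: 914 = 2^1·457; with 3301 mod 8 = 5, (2/3301) = -1; sign now +1; continue with (457/3301)
flip (457/3301) -> (3301/457): both odd, 457 mod 4 = 1, 3301 mod 4 = 1, so the flip contributes +1; sign now +1
(3301/457): 3301 mod 457 = 102, so (3301/457) = (102/457)
factor out 2^1: 102 = 2^1·51; with 457 mod 8 = 1, (2/457) = +1; sign now +1; continue with (51/457)
flip (51/457) -> (457/51): both odd, 51 mod 4 = 3, 457 mod 4 = 1, so the flip contributes +1; sign now +1
(457/51): 457 mod 51 = 49, so (457/51) = (49/51)
flip (49/51) -> (51/49): both odd, 49 mod 4 = 1, 51 mod 4 = 3, so the flip contributes +1; sign now +1
(51/49): 51 mod 49 = 2, so (51/49) = (2/49)
factor out 2^1: 2 = 2^1·1; with 49 mod 8 = 1, (2/49) = +1; sign now +1; continue with (1/49)
reached (1/49) = 1, so the symbol is +1

1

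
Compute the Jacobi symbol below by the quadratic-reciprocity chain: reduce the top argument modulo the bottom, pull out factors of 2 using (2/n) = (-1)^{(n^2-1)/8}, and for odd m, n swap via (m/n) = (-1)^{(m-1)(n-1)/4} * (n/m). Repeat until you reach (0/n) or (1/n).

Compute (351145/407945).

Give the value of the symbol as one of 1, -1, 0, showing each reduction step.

0

flip (351145/407945) -> (407945/351145): both odd, 351145 mod 4 = 1, 407945 mod 4 = 1, so the flip contributes +1; sign now +1
(407945/351145): 407945 mod 351145 = 56800, so (407945/351145) = (56800/351145)
factor out 2^5: 56800 = 2^5·1775; with 351145 mod 8 = 1, (2/351145) = +1; sign now +1; continue with (1775/351145)
flip (1775/351145) -> (351145/1775): both odd, 1775 mod 4 = 3, 351145 mod 4 = 1, so the flip contributes +1; sign now +1
(351145/1775): 351145 mod 1775 = 1470, so (351145/1775) = (1470/1775)
factor out 2^1: 1470 = 2^1·735; with 1775 mod 8 = 7, (2/1775) = +1; sign now +1; continue with (735/1775)
flip (735/1775) -> (1775/735): both odd, 735 mod 4 = 3, 1775 mod 4 = 3, so the flip contributes -1; sign now -1
(1775/735): 1775 mod 735 = 305, so (1775/735) = (305/735)
flip (305/735) -> (735/305): both odd, 305 mod 4 = 1, 735 mod 4 = 3, so the flip contributes +1; sign now -1
(735/305): 735 mod 305 = 125, so (735/305) = (125/305)
flip (125/305) -> (305/125): both odd, 125 mod 4 = 1, 305 mod 4 = 1, so the flip contributes +1; sign now -1
(305/125): 305 mod 125 = 55, so (305/125) = (55/125)
flip (55/125) -> (125/55): both odd, 55 mod 4 = 3, 125 mod 4 = 1, so the flip contributes +1; sign now -1
(125/55): 125 mod 55 = 15, so (125/55) = (15/55)
flip (15/55) -> (55/15): both odd, 15 mod 4 = 3, 55 mod 4 = 3, so the flip contributes -1; sign now +1
(55/15): 55 mod 15 = 10, so (55/15) = (10/15)
factor out 2^1: 10 = 2^1·5; with 15 mod 8 = 7, (2/15) = +1; sign now +1; continue with (5/15)
flip (5/15) -> (15/5): both odd, 5 mod 4 = 1, 15 mod 4 = 3, so the flip contributes +1; sign now +1
(15/5): 15 mod 5 = 0, so (15/5) = (0/5)
reached (0/5); gcd(a, n) > 1, so (0/5) = 0 and the symbol is 0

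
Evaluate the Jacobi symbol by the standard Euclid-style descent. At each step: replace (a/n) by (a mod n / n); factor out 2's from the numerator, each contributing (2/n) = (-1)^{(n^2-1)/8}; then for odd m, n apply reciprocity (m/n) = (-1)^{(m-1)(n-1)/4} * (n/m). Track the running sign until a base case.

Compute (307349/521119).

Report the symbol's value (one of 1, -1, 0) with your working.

reciprocity: (307349/521119) = +1·(521119/307349) since 307349 mod 4 = 1, 521119 mod 4 = 3; sign now +1
(521119/307349) = (213770/307349)   [reduce mod 307349]
213770 = 2^1·106885; (2/307349) = -1 since 307349 mod 8 = 5, so (213770/307349) = (-1)^1·(106885/307349); sign now -1
reciprocity: (106885/307349) = +1·(307349/106885) since 106885 mod 4 = 1, 307349 mod 4 = 1; sign now -1
(307349/106885) = (93579/106885)   [reduce mod 106885]
reciprocity: (93579/106885) = +1·(106885/93579) since 93579 mod 4 = 3, 106885 mod 4 = 1; sign now -1
(106885/93579) = (13306/93579)   [reduce mod 93579]
13306 = 2^1·6653; (2/93579) = -1 since 93579 mod 8 = 3, so (13306/93579) = (-1)^1·(6653/93579); sign now +1
reciprocity: (6653/93579) = +1·(93579/6653) since 6653 mod 4 = 1, 93579 mod 4 = 3; sign now +1
(93579/6653) = (437/6653)   [reduce mod 6653]
reciprocity: (437/6653) = +1·(6653/437) since 437 mod 4 = 1, 6653 mod 4 = 1; sign now +1
(6653/437) = (98/437)   [reduce mod 437]
98 = 2^1·49; (2/437) = -1 since 437 mod 8 = 5, so (98/437) = (-1)^1·(49/437); sign now -1
reciprocity: (49/437) = +1·(437/49) since 49 mod 4 = 1, 437 mod 4 = 1; sign now -1
(437/49) = (45/49)   [reduce mod 49]
reciprocity: (45/49) = +1·(49/45) since 45 mod 4 = 1, 49 mod 4 = 1; sign now -1
(49/45) = (4/45)   [reduce mod 45]
4 = 2^2·1; (2/45) = -1 since 45 mod 8 = 5, so (4/45) = (-1)^2·(1/45); sign now -1
(1/45) = 1; final value = sign = -1

-1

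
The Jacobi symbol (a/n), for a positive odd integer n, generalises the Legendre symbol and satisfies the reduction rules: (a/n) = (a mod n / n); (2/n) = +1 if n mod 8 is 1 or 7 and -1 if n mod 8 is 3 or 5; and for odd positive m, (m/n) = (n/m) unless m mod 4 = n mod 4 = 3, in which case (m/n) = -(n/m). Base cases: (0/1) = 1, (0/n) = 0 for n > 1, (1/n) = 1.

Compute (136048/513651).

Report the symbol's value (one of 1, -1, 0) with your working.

factor out 2^4: 136048 = 2^4·8503; with 513651 mod 8 = 3, (2/513651) = -1; sign now +1; continue with (8503/513651)
flip (8503/513651) -> (513651/8503): both odd, 8503 mod 4 = 3, 513651 mod 4 = 3, so the flip contributes -1; sign now -1
(513651/8503): 513651 mod 8503 = 3471, so (513651/8503) = (3471/8503)
flip (3471/8503) -> (8503/3471): both odd, 3471 mod 4 = 3, 8503 mod 4 = 3, so the flip contributes -1; sign now +1
(8503/3471): 8503 mod 3471 = 1561, so (8503/3471) = (1561/3471)
flip (1561/3471) -> (3471/1561): both odd, 1561 mod 4 = 1, 3471 mod 4 = 3, so the flip contributes +1; sign now +1
(3471/1561): 3471 mod 1561 = 349, so (3471/1561) = (349/1561)
flip (349/1561) -> (1561/349): both odd, 349 mod 4 = 1, 1561 mod 4 = 1, so the flip contributes +1; sign now +1
(1561/349): 1561 mod 349 = 165, so (1561/349) = (165/349)
flip (165/349) -> (349/165): both odd, 165 mod 4 = 1, 349 mod 4 = 1, so the flip contributes +1; sign now +1
(349/165): 349 mod 165 = 19, so (349/165) = (19/165)
flip (19/165) -> (165/19): both odd, 19 mod 4 = 3, 165 mod 4 = 1, so the flip contributes +1; sign now +1
(165/19): 165 mod 19 = 13, so (165/19) = (13/19)
flip (13/19) -> (19/13): both odd, 13 mod 4 = 1, 19 mod 4 = 3, so the flip contributes +1; sign now +1
(19/13): 19 mod 13 = 6, so (19/13) = (6/13)
factor out 2^1: 6 = 2^1·3; with 13 mod 8 = 5, (2/13) = -1; sign now -1; continue with (3/13)
flip (3/13) -> (13/3): both odd, 3 mod 4 = 3, 13 mod 4 = 1, so the flip contributes +1; sign now -1
(13/3): 13 mod 3 = 1, so (13/3) = (1/3)
reached (1/3) = 1, so the symbol is -1

-1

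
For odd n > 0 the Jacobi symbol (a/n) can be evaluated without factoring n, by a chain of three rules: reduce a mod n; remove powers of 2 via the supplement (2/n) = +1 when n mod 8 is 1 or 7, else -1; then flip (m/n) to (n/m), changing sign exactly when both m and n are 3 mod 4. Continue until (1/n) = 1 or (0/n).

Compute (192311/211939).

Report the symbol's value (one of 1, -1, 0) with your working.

0

flip (192311/211939) -> (211939/192311): both odd, 192311 mod 4 = 3, 211939 mod 4 = 3, so the flip contributes -1; sign now -1
(211939/192311): 211939 mod 192311 = 19628, so (211939/192311) = (19628/192311)
factor out 2^2: 19628 = 2^2·4907; with 192311 mod 8 = 7, (2/192311) = +1; sign now -1; continue with (4907/192311)
flip (4907/192311) -> (192311/4907): both odd, 4907 mod 4 = 3, 192311 mod 4 = 3, so the flip contributes -1; sign now +1
(192311/4907): 192311 mod 4907 = 938, so (192311/4907) = (938/4907)
factor out 2^1: 938 = 2^1·469; with 4907 mod 8 = 3, (2/4907) = -1; sign now -1; continue with (469/4907)
flip (469/4907) -> (4907/469): both odd, 469 mod 4 = 1, 4907 mod 4 = 3, so the flip contributes +1; sign now -1
(4907/469): 4907 mod 469 = 217, so (4907/469) = (217/469)
flip (217/469) -> (469/217): both odd, 217 mod 4 = 1, 469 mod 4 = 1, so the flip contributes +1; sign now -1
(469/217): 469 mod 217 = 35, so (469/217) = (35/217)
flip (35/217) -> (217/35): both odd, 35 mod 4 = 3, 217 mod 4 = 1, so the flip contributes +1; sign now -1
(217/35): 217 mod 35 = 7, so (217/35) = (7/35)
flip (7/35) -> (35/7): both odd, 7 mod 4 = 3, 35 mod 4 = 3, so the flip contributes -1; sign now +1
(35/7): 35 mod 7 = 0, so (35/7) = (0/7)
reached (0/7); gcd(a, n) > 1, so (0/7) = 0 and the symbol is 0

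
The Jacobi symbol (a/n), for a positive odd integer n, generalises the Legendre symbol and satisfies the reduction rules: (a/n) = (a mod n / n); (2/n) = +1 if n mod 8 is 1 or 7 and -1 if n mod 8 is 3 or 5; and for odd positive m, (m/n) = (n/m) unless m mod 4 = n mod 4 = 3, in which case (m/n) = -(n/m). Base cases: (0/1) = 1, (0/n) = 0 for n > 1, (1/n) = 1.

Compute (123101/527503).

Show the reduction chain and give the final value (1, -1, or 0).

reciprocity: (123101/527503) = +1·(527503/123101) since 123101 mod 4 = 1, 527503 mod 4 = 3; sign now +1
(527503/123101) = (35099/123101)   [reduce mod 123101]
reciprocity: (35099/123101) = +1·(123101/35099) since 35099 mod 4 = 3, 123101 mod 4 = 1; sign now +1
(123101/35099) = (17804/35099)   [reduce mod 35099]
17804 = 2^2·4451; (2/35099) = -1 since 35099 mod 8 = 3, so (17804/35099) = (-1)^2·(4451/35099); sign now +1
reciprocity: (4451/35099) = -1·(35099/4451) since 4451 mod 4 = 3, 35099 mod 4 = 3; sign now -1
(35099/4451) = (3942/4451)   [reduce mod 4451]
3942 = 2^1·1971; (2/4451) = -1 since 4451 mod 8 = 3, so (3942/4451) = (-1)^1·(1971/4451); sign now +1
reciprocity: (1971/4451) = -1·(4451/1971) since 1971 mod 4 = 3, 4451 mod 4 = 3; sign now -1
(4451/1971) = (509/1971)   [reduce mod 1971]
reciprocity: (509/1971) = +1·(1971/509) since 509 mod 4 = 1, 1971 mod 4 = 3; sign now -1
(1971/509) = (444/509)   [reduce mod 509]
444 = 2^2·111; (2/509) = -1 since 509 mod 8 = 5, so (444/509) = (-1)^2·(111/509); sign now -1
reciprocity: (111/509) = +1·(509/111) since 111 mod 4 = 3, 509 mod 4 = 1; sign now -1
(509/111) = (65/111)   [reduce mod 111]
reciprocity: (65/111) = +1·(111/65) since 65 mod 4 = 1, 111 mod 4 = 3; sign now -1
(111/65) = (46/65)   [reduce mod 65]
46 = 2^1·23; (2/65) = +1 since 65 mod 8 = 1, so (46/65) = (+1)^1·(23/65); sign now -1
reciprocity: (23/65) = +1·(65/23) since 23 mod 4 = 3, 65 mod 4 = 1; sign now -1
(65/23) = (19/23)   [reduce mod 23]
reciprocity: (19/23) = -1·(23/19) since 19 mod 4 = 3, 23 mod 4 = 3; sign now +1
(23/19) = (4/19)   [reduce mod 19]
4 = 2^2·1; (2/19) = -1 since 19 mod 8 = 3, so (4/19) = (-1)^2·(1/19); sign now +1
(1/19) = 1; final value = sign = +1

1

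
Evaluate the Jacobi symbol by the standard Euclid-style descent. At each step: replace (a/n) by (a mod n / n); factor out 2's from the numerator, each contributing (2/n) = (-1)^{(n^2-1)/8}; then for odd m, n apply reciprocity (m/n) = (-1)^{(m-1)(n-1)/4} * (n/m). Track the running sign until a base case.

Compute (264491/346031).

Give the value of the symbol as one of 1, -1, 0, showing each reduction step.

1

flip (264491/346031) -> (346031/264491): both odd, 264491 mod 4 = 3, 346031 mod 4 = 3, so the flip contributes -1; sign now -1
(346031/264491): 346031 mod 264491 = 81540, so (346031/264491) = (81540/264491)
factor out 2^2: 81540 = 2^2·20385; with 264491 mod 8 = 3, (2/264491) = -1; sign now -1; continue with (20385/264491)
flip (20385/264491) -> (264491/20385): both odd, 20385 mod 4 = 1, 264491 mod 4 = 3, so the flip contributes +1; sign now -1
(264491/20385): 264491 mod 20385 = 19871, so (264491/20385) = (19871/20385)
flip (19871/20385) -> (20385/19871): both odd, 19871 mod 4 = 3, 20385 mod 4 = 1, so the flip contributes +1; sign now -1
(20385/19871): 20385 mod 19871 = 514, so (20385/19871) = (514/19871)
factor out 2^1: 514 = 2^1·257; with 19871 mod 8 = 7, (2/19871) = +1; sign now -1; continue with (257/19871)
flip (257/19871) -> (19871/257): both odd, 257 mod 4 = 1, 19871 mod 4 = 3, so the flip contributes +1; sign now -1
(19871/257): 19871 mod 257 = 82, so (19871/257) = (82/257)
factor out 2^1: 82 = 2^1·41; with 257 mod 8 = 1, (2/257) = +1; sign now -1; continue with (41/257)
flip (41/257) -> (257/41): both odd, 41 mod 4 = 1, 257 mod 4 = 1, so the flip contributes +1; sign now -1
(257/41): 257 mod 41 = 11, so (257/41) = (11/41)
flip (11/41) -> (41/11): both odd, 11 mod 4 = 3, 41 mod 4 = 1, so the flip contributes +1; sign now -1
(41/11): 41 mod 11 = 8, so (41/11) = (8/11)
factor out 2^3: 8 = 2^3·1; with 11 mod 8 = 3, (2/11) = -1; sign now +1; continue with (1/11)
reached (1/11) = 1, so the symbol is +1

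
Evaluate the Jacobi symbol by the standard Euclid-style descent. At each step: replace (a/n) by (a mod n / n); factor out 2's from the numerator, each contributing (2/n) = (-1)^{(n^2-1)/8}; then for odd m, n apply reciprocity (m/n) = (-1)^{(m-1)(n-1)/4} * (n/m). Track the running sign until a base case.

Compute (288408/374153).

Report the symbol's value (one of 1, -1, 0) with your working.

-1

288408 = 2^3·36051; (2/374153) = +1 since 374153 mod 8 = 1, so (288408/374153) = (+1)^3·(36051/374153); sign now +1
reciprocity: (36051/374153) = +1·(374153/36051) since 36051 mod 4 = 3, 374153 mod 4 = 1; sign now +1
(374153/36051) = (13643/36051)   [reduce mod 36051]
reciprocity: (13643/36051) = -1·(36051/13643) since 13643 mod 4 = 3, 36051 mod 4 = 3; sign now -1
(36051/13643) = (8765/13643)   [reduce mod 13643]
reciprocity: (8765/13643) = +1·(13643/8765) since 8765 mod 4 = 1, 13643 mod 4 = 3; sign now -1
(13643/8765) = (4878/8765)   [reduce mod 8765]
4878 = 2^1·2439; (2/8765) = -1 since 8765 mod 8 = 5, so (4878/8765) = (-1)^1·(2439/8765); sign now +1
reciprocity: (2439/8765) = +1·(8765/2439) since 2439 mod 4 = 3, 8765 mod 4 = 1; sign now +1
(8765/2439) = (1448/2439)   [reduce mod 2439]
1448 = 2^3·181; (2/2439) = +1 since 2439 mod 8 = 7, so (1448/2439) = (+1)^3·(181/2439); sign now +1
reciprocity: (181/2439) = +1·(2439/181) since 181 mod 4 = 1, 2439 mod 4 = 3; sign now +1
(2439/181) = (86/181)   [reduce mod 181]
86 = 2^1·43; (2/181) = -1 since 181 mod 8 = 5, so (86/181) = (-1)^1·(43/181); sign now -1
reciprocity: (43/181) = +1·(181/43) since 43 mod 4 = 3, 181 mod 4 = 1; sign now -1
(181/43) = (9/43)   [reduce mod 43]
reciprocity: (9/43) = +1·(43/9) since 9 mod 4 = 1, 43 mod 4 = 3; sign now -1
(43/9) = (7/9)   [reduce mod 9]
reciprocity: (7/9) = +1·(9/7) since 7 mod 4 = 3, 9 mod 4 = 1; sign now -1
(9/7) = (2/7)   [reduce mod 7]
2 = 2^1·1; (2/7) = +1 since 7 mod 8 = 7, so (2/7) = (+1)^1·(1/7); sign now -1
(1/7) = 1; final value = sign = -1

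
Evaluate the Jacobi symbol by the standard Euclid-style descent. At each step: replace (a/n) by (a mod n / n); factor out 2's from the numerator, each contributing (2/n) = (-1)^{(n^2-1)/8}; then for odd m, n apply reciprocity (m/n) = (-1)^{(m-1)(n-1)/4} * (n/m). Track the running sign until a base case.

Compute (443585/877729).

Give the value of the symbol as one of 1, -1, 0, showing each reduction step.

-1

flip (443585/877729) -> (877729/443585): both odd, 443585 mod 4 = 1, 877729 mod 4 = 1, so the flip contributes +1; sign now +1
(877729/443585): 877729 mod 443585 = 434144, so (877729/443585) = (434144/443585)
factor out 2^5: 434144 = 2^5·13567; with 443585 mod 8 = 1, (2/443585) = +1; sign now +1; continue with (13567/443585)
flip (13567/443585) -> (443585/13567): both odd, 13567 mod 4 = 3, 443585 mod 4 = 1, so the flip contributes +1; sign now +1
(443585/13567): 443585 mod 13567 = 9441, so (443585/13567) = (9441/13567)
flip (9441/13567) -> (13567/9441): both odd, 9441 mod 4 = 1, 13567 mod 4 = 3, so the flip contributes +1; sign now +1
(13567/9441): 13567 mod 9441 = 4126, so (13567/9441) = (4126/9441)
factor out 2^1: 4126 = 2^1·2063; with 9441 mod 8 = 1, (2/9441) = +1; sign now +1; continue with (2063/9441)
flip (2063/9441) -> (9441/2063): both odd, 2063 mod 4 = 3, 9441 mod 4 = 1, so the flip contributes +1; sign now +1
(9441/2063): 9441 mod 2063 = 1189, so (9441/2063) = (1189/2063)
flip (1189/2063) -> (2063/1189): both odd, 1189 mod 4 = 1, 2063 mod 4 = 3, so the flip contributes +1; sign now +1
(2063/1189): 2063 mod 1189 = 874, so (2063/1189) = (874/1189)
factor out 2^1: 874 = 2^1·437; with 1189 mod 8 = 5, (2/1189) = -1; sign now -1; continue with (437/1189)
flip (437/1189) -> (1189/437): both odd, 437 mod 4 = 1, 1189 mod 4 = 1, so the flip contributes +1; sign now -1
(1189/437): 1189 mod 437 = 315, so (1189/437) = (315/437)
flip (315/437) -> (437/315): both odd, 315 mod 4 = 3, 437 mod 4 = 1, so the flip contributes +1; sign now -1
(437/315): 437 mod 315 = 122, so (437/315) = (122/315)
factor out 2^1: 122 = 2^1·61; with 315 mod 8 = 3, (2/315) = -1; sign now +1; continue with (61/315)
flip (61/315) -> (315/61): both odd, 61 mod 4 = 1, 315 mod 4 = 3, so the flip contributes +1; sign now +1
(315/61): 315 mod 61 = 10, so (315/61) = (10/61)
factor out 2^1: 10 = 2^1·5; with 61 mod 8 = 5, (2/61) = -1; sign now -1; continue with (5/61)
flip (5/61) -> (61/5): both odd, 5 mod 4 = 1, 61 mod 4 = 1, so the flip contributes +1; sign now -1
(61/5): 61 mod 5 = 1, so (61/5) = (1/5)
reached (1/5) = 1, so the symbol is -1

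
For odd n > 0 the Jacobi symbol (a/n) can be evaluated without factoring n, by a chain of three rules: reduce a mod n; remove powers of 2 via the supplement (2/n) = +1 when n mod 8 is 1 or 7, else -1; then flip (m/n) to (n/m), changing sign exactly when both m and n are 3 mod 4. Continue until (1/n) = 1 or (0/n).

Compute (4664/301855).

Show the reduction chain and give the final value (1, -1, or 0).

factor out 2^3: 4664 = 2^3·583; with 301855 mod 8 = 7, (2/301855) = +1; sign now +1; continue with (583/301855)
flip (583/301855) -> (301855/583): both odd, 583 mod 4 = 3, 301855 mod 4 = 3, so the flip contributes -1; sign now -1
(301855/583): 301855 mod 583 = 444, so (301855/583) = (444/583)
factor out 2^2: 444 = 2^2·111; with 583 mod 8 = 7, (2/583) = +1; sign now -1; continue with (111/583)
flip (111/583) -> (583/111): both odd, 111 mod 4 = 3, 583 mod 4 = 3, so the flip contributes -1; sign now +1
(583/111): 583 mod 111 = 28, so (583/111) = (28/111)
factor out 2^2: 28 = 2^2·7; with 111 mod 8 = 7, (2/111) = +1; sign now +1; continue with (7/111)
flip (7/111) -> (111/7): both odd, 7 mod 4 = 3, 111 mod 4 = 3, so the flip contributes -1; sign now -1
(111/7): 111 mod 7 = 6, so (111/7) = (6/7)
factor out 2^1: 6 = 2^1·3; with 7 mod 8 = 7, (2/7) = +1; sign now -1; continue with (3/7)
flip (3/7) -> (7/3): both odd, 3 mod 4 = 3, 7 mod 4 = 3, so the flip contributes -1; sign now +1
(7/3): 7 mod 3 = 1, so (7/3) = (1/3)
reached (1/3) = 1, so the symbol is +1

1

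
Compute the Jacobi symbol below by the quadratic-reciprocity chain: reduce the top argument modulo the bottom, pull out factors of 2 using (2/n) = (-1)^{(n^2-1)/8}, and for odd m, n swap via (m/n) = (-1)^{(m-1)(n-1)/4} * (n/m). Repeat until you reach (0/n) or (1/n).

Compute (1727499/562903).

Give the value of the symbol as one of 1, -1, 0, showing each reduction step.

-1

(1727499/562903) = (38790/562903)   [reduce mod 562903]
38790 = 2^1·19395; (2/562903) = +1 since 562903 mod 8 = 7, so (38790/562903) = (+1)^1·(19395/562903); sign now +1
reciprocity: (19395/562903) = -1·(562903/19395) since 19395 mod 4 = 3, 562903 mod 4 = 3; sign now -1
(562903/19395) = (448/19395)   [reduce mod 19395]
448 = 2^6·7; (2/19395) = -1 since 19395 mod 8 = 3, so (448/19395) = (-1)^6·(7/19395); sign now -1
reciprocity: (7/19395) = -1·(19395/7) since 7 mod 4 = 3, 19395 mod 4 = 3; sign now +1
(19395/7) = (5/7)   [reduce mod 7]
reciprocity: (5/7) = +1·(7/5) since 5 mod 4 = 1, 7 mod 4 = 3; sign now +1
(7/5) = (2/5)   [reduce mod 5]
2 = 2^1·1; (2/5) = -1 since 5 mod 8 = 5, so (2/5) = (-1)^1·(1/5); sign now -1
(1/5) = 1; final value = sign = -1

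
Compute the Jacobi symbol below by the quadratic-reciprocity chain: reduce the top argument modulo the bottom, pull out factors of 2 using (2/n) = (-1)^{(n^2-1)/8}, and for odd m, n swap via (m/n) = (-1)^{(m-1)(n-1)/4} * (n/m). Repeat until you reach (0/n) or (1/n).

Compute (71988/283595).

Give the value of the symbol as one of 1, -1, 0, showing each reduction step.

-1

factor out 2^2: 71988 = 2^2·17997; with 283595 mod 8 = 3, (2/283595) = -1; sign now +1; continue with (17997/283595)
flip (17997/283595) -> (283595/17997): both odd, 17997 mod 4 = 1, 283595 mod 4 = 3, so the flip contributes +1; sign now +1
(283595/17997): 283595 mod 17997 = 13640, so (283595/17997) = (13640/17997)
factor out 2^3: 13640 = 2^3·1705; with 17997 mod 8 = 5, (2/17997) = -1; sign now -1; continue with (1705/17997)
flip (1705/17997) -> (17997/1705): both odd, 1705 mod 4 = 1, 17997 mod 4 = 1, so the flip contributes +1; sign now -1
(17997/1705): 17997 mod 1705 = 947, so (17997/1705) = (947/1705)
flip (947/1705) -> (1705/947): both odd, 947 mod 4 = 3, 1705 mod 4 = 1, so the flip contributes +1; sign now -1
(1705/947): 1705 mod 947 = 758, so (1705/947) = (758/947)
factor out 2^1: 758 = 2^1·379; with 947 mod 8 = 3, (2/947) = -1; sign now +1; continue with (379/947)
flip (379/947) -> (947/379): both odd, 379 mod 4 = 3, 947 mod 4 = 3, so the flip contributes -1; sign now -1
(947/379): 947 mod 379 = 189, so (947/379) = (189/379)
flip (189/379) -> (379/189): both odd, 189 mod 4 = 1, 379 mod 4 = 3, so the flip contributes +1; sign now -1
(379/189): 379 mod 189 = 1, so (379/189) = (1/189)
reached (1/189) = 1, so the symbol is -1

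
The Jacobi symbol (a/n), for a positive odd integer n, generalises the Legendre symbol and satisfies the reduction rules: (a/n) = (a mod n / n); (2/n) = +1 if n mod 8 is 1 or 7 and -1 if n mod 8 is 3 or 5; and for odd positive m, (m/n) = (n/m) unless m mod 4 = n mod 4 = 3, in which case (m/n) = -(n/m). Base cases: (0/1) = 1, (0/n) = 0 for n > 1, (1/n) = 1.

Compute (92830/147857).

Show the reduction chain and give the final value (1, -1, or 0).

-1

factor out 2^1: 92830 = 2^1·46415; with 147857 mod 8 = 1, (2/147857) = +1; sign now +1; continue with (46415/147857)
flip (46415/147857) -> (147857/46415): both odd, 46415 mod 4 = 3, 147857 mod 4 = 1, so the flip contributes +1; sign now +1
(147857/46415): 147857 mod 46415 = 8612, so (147857/46415) = (8612/46415)
factor out 2^2: 8612 = 2^2·2153; with 46415 mod 8 = 7, (2/46415) = +1; sign now +1; continue with (2153/46415)
flip (2153/46415) -> (46415/2153): both odd, 2153 mod 4 = 1, 46415 mod 4 = 3, so the flip contributes +1; sign now +1
(46415/2153): 46415 mod 2153 = 1202, so (46415/2153) = (1202/2153)
factor out 2^1: 1202 = 2^1·601; with 2153 mod 8 = 1, (2/2153) = +1; sign now +1; continue with (601/2153)
flip (601/2153) -> (2153/601): both odd, 601 mod 4 = 1, 2153 mod 4 = 1, so the flip contributes +1; sign now +1
(2153/601): 2153 mod 601 = 350, so (2153/601) = (350/601)
factor out 2^1: 350 = 2^1·175; with 601 mod 8 = 1, (2/601) = +1; sign now +1; continue with (175/601)
flip (175/601) -> (601/175): both odd, 175 mod 4 = 3, 601 mod 4 = 1, so the flip contributes +1; sign now +1
(601/175): 601 mod 175 = 76, so (601/175) = (76/175)
factor out 2^2: 76 = 2^2·19; with 175 mod 8 = 7, (2/175) = +1; sign now +1; continue with (19/175)
flip (19/175) -> (175/19): both odd, 19 mod 4 = 3, 175 mod 4 = 3, so the flip contributes -1; sign now -1
(175/19): 175 mod 19 = 4, so (175/19) = (4/19)
factor out 2^2: 4 = 2^2·1; with 19 mod 8 = 3, (2/19) = -1; sign now -1; continue with (1/19)
reached (1/19) = 1, so the symbol is -1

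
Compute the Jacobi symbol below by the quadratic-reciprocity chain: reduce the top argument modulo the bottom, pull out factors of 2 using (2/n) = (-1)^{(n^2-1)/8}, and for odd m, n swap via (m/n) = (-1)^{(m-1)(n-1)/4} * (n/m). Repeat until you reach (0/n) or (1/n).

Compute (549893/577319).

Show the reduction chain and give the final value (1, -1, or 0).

reciprocity: (549893/577319) = +1·(577319/549893) since 549893 mod 4 = 1, 577319 mod 4 = 3; sign now +1
(577319/549893) = (27426/549893)   [reduce mod 549893]
27426 = 2^1·13713; (2/549893) = -1 since 549893 mod 8 = 5, so (27426/549893) = (-1)^1·(13713/549893); sign now -1
reciprocity: (13713/549893) = +1·(549893/13713) since 13713 mod 4 = 1, 549893 mod 4 = 1; sign now -1
(549893/13713) = (1373/13713)   [reduce mod 13713]
reciprocity: (1373/13713) = +1·(13713/1373) since 1373 mod 4 = 1, 13713 mod 4 = 1; sign now -1
(13713/1373) = (1356/1373)   [reduce mod 1373]
1356 = 2^2·339; (2/1373) = -1 since 1373 mod 8 = 5, so (1356/1373) = (-1)^2·(339/1373); sign now -1
reciprocity: (339/1373) = +1·(1373/339) since 339 mod 4 = 3, 1373 mod 4 = 1; sign now -1
(1373/339) = (17/339)   [reduce mod 339]
reciprocity: (17/339) = +1·(339/17) since 17 mod 4 = 1, 339 mod 4 = 3; sign now -1
(339/17) = (16/17)   [reduce mod 17]
16 = 2^4·1; (2/17) = +1 since 17 mod 8 = 1, so (16/17) = (+1)^4·(1/17); sign now -1
(1/17) = 1; final value = sign = -1

-1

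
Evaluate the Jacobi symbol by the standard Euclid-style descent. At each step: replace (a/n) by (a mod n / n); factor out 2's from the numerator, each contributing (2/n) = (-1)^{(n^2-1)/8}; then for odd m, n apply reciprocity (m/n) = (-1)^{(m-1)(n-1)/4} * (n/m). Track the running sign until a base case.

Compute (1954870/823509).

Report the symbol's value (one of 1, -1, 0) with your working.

1

(1954870/823509) = (307852/823509)   [reduce mod 823509]
307852 = 2^2·76963; (2/823509) = -1 since 823509 mod 8 = 5, so (307852/823509) = (-1)^2·(76963/823509); sign now +1
reciprocity: (76963/823509) = +1·(823509/76963) since 76963 mod 4 = 3, 823509 mod 4 = 1; sign now +1
(823509/76963) = (53879/76963)   [reduce mod 76963]
reciprocity: (53879/76963) = -1·(76963/53879) since 53879 mod 4 = 3, 76963 mod 4 = 3; sign now -1
(76963/53879) = (23084/53879)   [reduce mod 53879]
23084 = 2^2·5771; (2/53879) = +1 since 53879 mod 8 = 7, so (23084/53879) = (+1)^2·(5771/53879); sign now -1
reciprocity: (5771/53879) = -1·(53879/5771) since 5771 mod 4 = 3, 53879 mod 4 = 3; sign now +1
(53879/5771) = (1940/5771)   [reduce mod 5771]
1940 = 2^2·485; (2/5771) = -1 since 5771 mod 8 = 3, so (1940/5771) = (-1)^2·(485/5771); sign now +1
reciprocity: (485/5771) = +1·(5771/485) since 485 mod 4 = 1, 5771 mod 4 = 3; sign now +1
(5771/485) = (436/485)   [reduce mod 485]
436 = 2^2·109; (2/485) = -1 since 485 mod 8 = 5, so (436/485) = (-1)^2·(109/485); sign now +1
reciprocity: (109/485) = +1·(485/109) since 109 mod 4 = 1, 485 mod 4 = 1; sign now +1
(485/109) = (49/109)   [reduce mod 109]
reciprocity: (49/109) = +1·(109/49) since 49 mod 4 = 1, 109 mod 4 = 1; sign now +1
(109/49) = (11/49)   [reduce mod 49]
reciprocity: (11/49) = +1·(49/11) since 11 mod 4 = 3, 49 mod 4 = 1; sign now +1
(49/11) = (5/11)   [reduce mod 11]
reciprocity: (5/11) = +1·(11/5) since 5 mod 4 = 1, 11 mod 4 = 3; sign now +1
(11/5) = (1/5)   [reduce mod 5]
(1/5) = 1; final value = sign = +1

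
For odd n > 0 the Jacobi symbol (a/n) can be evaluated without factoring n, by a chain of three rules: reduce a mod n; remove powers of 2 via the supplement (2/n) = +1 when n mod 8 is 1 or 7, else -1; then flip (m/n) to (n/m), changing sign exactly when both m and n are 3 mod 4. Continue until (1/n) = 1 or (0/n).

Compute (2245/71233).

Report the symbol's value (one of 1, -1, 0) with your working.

1

reciprocity: (2245/71233) = +1·(71233/2245) since 2245 mod 4 = 1, 71233 mod 4 = 1; sign now +1
(71233/2245) = (1638/2245)   [reduce mod 2245]
1638 = 2^1·819; (2/2245) = -1 since 2245 mod 8 = 5, so (1638/2245) = (-1)^1·(819/2245); sign now -1
reciprocity: (819/2245) = +1·(2245/819) since 819 mod 4 = 3, 2245 mod 4 = 1; sign now -1
(2245/819) = (607/819)   [reduce mod 819]
reciprocity: (607/819) = -1·(819/607) since 607 mod 4 = 3, 819 mod 4 = 3; sign now +1
(819/607) = (212/607)   [reduce mod 607]
212 = 2^2·53; (2/607) = +1 since 607 mod 8 = 7, so (212/607) = (+1)^2·(53/607); sign now +1
reciprocity: (53/607) = +1·(607/53) since 53 mod 4 = 1, 607 mod 4 = 3; sign now +1
(607/53) = (24/53)   [reduce mod 53]
24 = 2^3·3; (2/53) = -1 since 53 mod 8 = 5, so (24/53) = (-1)^3·(3/53); sign now -1
reciprocity: (3/53) = +1·(53/3) since 3 mod 4 = 3, 53 mod 4 = 1; sign now -1
(53/3) = (2/3)   [reduce mod 3]
2 = 2^1·1; (2/3) = -1 since 3 mod 8 = 3, so (2/3) = (-1)^1·(1/3); sign now +1
(1/3) = 1; final value = sign = +1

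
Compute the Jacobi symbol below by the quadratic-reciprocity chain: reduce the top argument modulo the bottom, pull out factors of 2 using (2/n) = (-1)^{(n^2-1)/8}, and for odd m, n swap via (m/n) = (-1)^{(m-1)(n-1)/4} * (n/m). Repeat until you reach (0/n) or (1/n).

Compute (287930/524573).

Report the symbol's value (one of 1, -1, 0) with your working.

factor out 2^1: 287930 = 2^1·143965; with 524573 mod 8 = 5, (2/524573) = -1; sign now -1; continue with (143965/524573)
flip (143965/524573) -> (524573/143965): both odd, 143965 mod 4 = 1, 524573 mod 4 = 1, so the flip contributes +1; sign now -1
(524573/143965): 524573 mod 143965 = 92678, so (524573/143965) = (92678/143965)
factor out 2^1: 92678 = 2^1·46339; with 143965 mod 8 = 5, (2/143965) = -1; sign now +1; continue with (46339/143965)
flip (46339/143965) -> (143965/46339): both odd, 46339 mod 4 = 3, 143965 mod 4 = 1, so the flip contributes +1; sign now +1
(143965/46339): 143965 mod 46339 = 4948, so (143965/46339) = (4948/46339)
factor out 2^2: 4948 = 2^2·1237; with 46339 mod 8 = 3, (2/46339) = -1; sign now +1; continue with (1237/46339)
flip (1237/46339) -> (46339/1237): both odd, 1237 mod 4 = 1, 46339 mod 4 = 3, so the flip contributes +1; sign now +1
(46339/1237): 46339 mod 1237 = 570, so (46339/1237) = (570/1237)
factor out 2^1: 570 = 2^1·285; with 1237 mod 8 = 5, (2/1237) = -1; sign now -1; continue with (285/1237)
flip (285/1237) -> (1237/285): both odd, 285 mod 4 = 1, 1237 mod 4 = 1, so the flip contributes +1; sign now -1
(1237/285): 1237 mod 285 = 97, so (1237/285) = (97/285)
flip (97/285) -> (285/97): both odd, 97 mod 4 = 1, 285 mod 4 = 1, so the flip contributes +1; sign now -1
(285/97): 285 mod 97 = 91, so (285/97) = (91/97)
flip (91/97) -> (97/91): both odd, 91 mod 4 = 3, 97 mod 4 = 1, so the flip contributes +1; sign now -1
(97/91): 97 mod 91 = 6, so (97/91) = (6/91)
factor out 2^1: 6 = 2^1·3; with 91 mod 8 = 3, (2/91) = -1; sign now +1; continue with (3/91)
flip (3/91) -> (91/3): both odd, 3 mod 4 = 3, 91 mod 4 = 3, so the flip contributes -1; sign now -1
(91/3): 91 mod 3 = 1, so (91/3) = (1/3)
reached (1/3) = 1, so the symbol is -1

-1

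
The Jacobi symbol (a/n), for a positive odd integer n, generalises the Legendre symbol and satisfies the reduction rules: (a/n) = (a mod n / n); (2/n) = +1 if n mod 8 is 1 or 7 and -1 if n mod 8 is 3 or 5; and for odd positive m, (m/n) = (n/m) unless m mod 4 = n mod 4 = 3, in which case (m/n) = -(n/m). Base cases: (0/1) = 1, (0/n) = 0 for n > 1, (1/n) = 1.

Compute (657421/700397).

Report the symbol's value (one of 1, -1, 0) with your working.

1

reciprocity: (657421/700397) = +1·(700397/657421) since 657421 mod 4 = 1, 700397 mod 4 = 1; sign now +1
(700397/657421) = (42976/657421)   [reduce mod 657421]
42976 = 2^5·1343; (2/657421) = -1 since 657421 mod 8 = 5, so (42976/657421) = (-1)^5·(1343/657421); sign now -1
reciprocity: (1343/657421) = +1·(657421/1343) since 1343 mod 4 = 3, 657421 mod 4 = 1; sign now -1
(657421/1343) = (694/1343)   [reduce mod 1343]
694 = 2^1·347; (2/1343) = +1 since 1343 mod 8 = 7, so (694/1343) = (+1)^1·(347/1343); sign now -1
reciprocity: (347/1343) = -1·(1343/347) since 347 mod 4 = 3, 1343 mod 4 = 3; sign now +1
(1343/347) = (302/347)   [reduce mod 347]
302 = 2^1·151; (2/347) = -1 since 347 mod 8 = 3, so (302/347) = (-1)^1·(151/347); sign now -1
reciprocity: (151/347) = -1·(347/151) since 151 mod 4 = 3, 347 mod 4 = 3; sign now +1
(347/151) = (45/151)   [reduce mod 151]
reciprocity: (45/151) = +1·(151/45) since 45 mod 4 = 1, 151 mod 4 = 3; sign now +1
(151/45) = (16/45)   [reduce mod 45]
16 = 2^4·1; (2/45) = -1 since 45 mod 8 = 5, so (16/45) = (-1)^4·(1/45); sign now +1
(1/45) = 1; final value = sign = +1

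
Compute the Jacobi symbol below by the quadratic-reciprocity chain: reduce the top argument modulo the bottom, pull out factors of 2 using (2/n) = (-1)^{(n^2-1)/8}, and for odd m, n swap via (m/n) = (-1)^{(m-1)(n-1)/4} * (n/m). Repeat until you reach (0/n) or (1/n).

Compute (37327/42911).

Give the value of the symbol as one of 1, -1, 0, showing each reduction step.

-1

reciprocity: (37327/42911) = -1·(42911/37327) since 37327 mod 4 = 3, 42911 mod 4 = 3; sign now -1
(42911/37327) = (5584/37327)   [reduce mod 37327]
5584 = 2^4·349; (2/37327) = +1 since 37327 mod 8 = 7, so (5584/37327) = (+1)^4·(349/37327); sign now -1
reciprocity: (349/37327) = +1·(37327/349) since 349 mod 4 = 1, 37327 mod 4 = 3; sign now -1
(37327/349) = (333/349)   [reduce mod 349]
reciprocity: (333/349) = +1·(349/333) since 333 mod 4 = 1, 349 mod 4 = 1; sign now -1
(349/333) = (16/333)   [reduce mod 333]
16 = 2^4·1; (2/333) = -1 since 333 mod 8 = 5, so (16/333) = (-1)^4·(1/333); sign now -1
(1/333) = 1; final value = sign = -1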